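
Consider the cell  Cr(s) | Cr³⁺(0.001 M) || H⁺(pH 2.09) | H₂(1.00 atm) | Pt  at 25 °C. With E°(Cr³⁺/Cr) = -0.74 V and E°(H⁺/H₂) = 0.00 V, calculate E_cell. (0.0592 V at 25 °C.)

The hydrogen couple is the cathode, so E°_cell = 0.74 V; n = 6.
[H⁺] = 10^(−2.09) = 0.0081 M, and Q = [Cr³⁺]^2·P(H₂)^3 / [H⁺]^6 = 3.47 × 10^6.
E = E° − (0.0592/6) log Q = 0.74 − (0.0592/6)(6.540) = 0.675 V.

0.68 V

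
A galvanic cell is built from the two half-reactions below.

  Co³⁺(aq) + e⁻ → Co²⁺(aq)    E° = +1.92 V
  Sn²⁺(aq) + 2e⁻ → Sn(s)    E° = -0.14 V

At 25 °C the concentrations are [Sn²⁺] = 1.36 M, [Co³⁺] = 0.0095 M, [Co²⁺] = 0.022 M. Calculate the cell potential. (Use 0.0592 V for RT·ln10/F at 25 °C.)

The Co³⁺/Co²⁺ couple has the higher reduction potential and acts as the cathode, so E°_cell = +1.92 − (-0.14) = 2.06 V.
Balancing electrons gives n = 2; the reaction quotient is Q = [Sn²⁺]·[Co²⁺]^2/[Co³⁺]^2 = 7.29.
At 25 °C, E = E° − (0.0592/n) log Q = 2.06 − (0.0592/2)(0.863) = 2.060 − 0.026 = 2.034 V.

2.03 V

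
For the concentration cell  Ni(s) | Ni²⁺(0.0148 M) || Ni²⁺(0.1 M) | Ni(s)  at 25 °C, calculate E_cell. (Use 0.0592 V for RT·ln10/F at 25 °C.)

Both half-cells are Ni²⁺/Ni, so E°_cell = 0. The concentrated side is the cathode; the cell reaction moves Ni²⁺ from high to low concentration with n = 2.
Q = [Ni²⁺]_dilute/[Ni²⁺]_conc = 0.0148/0.1 = 0.148.
E = 0 − (0.0592/2) log Q = −(0.0592/2)(-0.830) = 0.0246 V.

0.025 V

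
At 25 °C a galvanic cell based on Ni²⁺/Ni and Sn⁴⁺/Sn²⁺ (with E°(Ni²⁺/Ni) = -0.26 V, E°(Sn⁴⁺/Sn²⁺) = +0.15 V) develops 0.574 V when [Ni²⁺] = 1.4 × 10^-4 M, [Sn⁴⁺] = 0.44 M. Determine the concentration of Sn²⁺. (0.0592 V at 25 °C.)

0.0091 M

From the Nernst equation, log Q = n(E° − E)/0.0592 = 2(0.41 − 0.574)/0.0592 = -5.541, so Q = 2.88 × 10^-6.
With Q = [Ni²⁺]·[Sn²⁺]/[Sn⁴⁺] and the known concentrations, [Sn²⁺] in the numerator gives [Sn²⁺] = 0.0091 M.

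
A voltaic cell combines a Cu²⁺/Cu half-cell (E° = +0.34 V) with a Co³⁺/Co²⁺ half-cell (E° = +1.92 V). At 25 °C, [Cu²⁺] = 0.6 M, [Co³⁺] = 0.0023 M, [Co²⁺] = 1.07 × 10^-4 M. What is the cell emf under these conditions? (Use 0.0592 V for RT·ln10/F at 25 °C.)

1.67 V

The Co³⁺/Co²⁺ couple has the higher reduction potential and acts as the cathode, so E°_cell = +1.92 − (+0.34) = 1.58 V.
Balancing electrons gives n = 2; the reaction quotient is Q = [Cu²⁺]·[Co²⁺]^2/[Co³⁺]^2 = 0.00130.
At 25 °C, E = E° − (0.0592/n) log Q = 1.58 − (0.0592/2)(-2.887) = 1.580 + 0.085 = 1.665 V.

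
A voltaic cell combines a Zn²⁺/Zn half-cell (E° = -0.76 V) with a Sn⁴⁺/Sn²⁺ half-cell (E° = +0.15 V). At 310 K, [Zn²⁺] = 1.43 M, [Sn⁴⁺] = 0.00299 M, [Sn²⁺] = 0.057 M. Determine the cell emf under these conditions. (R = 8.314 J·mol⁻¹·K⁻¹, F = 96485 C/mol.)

0.866 V

The Sn⁴⁺/Sn²⁺ couple has the higher reduction potential and acts as the cathode, so E°_cell = +0.15 − (-0.76) = 0.91 V.
Balancing electrons gives n = 2; the reaction quotient is Q = [Zn²⁺]·[Sn²⁺]/[Sn⁴⁺] = 27.3.
E = E° − (RT/nF) ln Q = 0.91 − (8.314×310)/(2×96485) × (3.305) = 0.910 − 0.044 = 0.866 V.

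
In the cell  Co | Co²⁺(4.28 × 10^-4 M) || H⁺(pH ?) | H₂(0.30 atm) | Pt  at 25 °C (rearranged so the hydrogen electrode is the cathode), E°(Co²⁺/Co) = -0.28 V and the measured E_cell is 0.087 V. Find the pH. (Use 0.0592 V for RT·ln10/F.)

pH = 5.21

E°_cell = 0.28 V and n = 2.
log Q = n(E° − E)/0.0592 = 2×(0.28 − 0.087)/0.0592 = 6.520.
With Q = [Co²⁺]·P(H₂) / [H⁺]^2, solving for [H⁺] gives log[H⁺] = -5.206, so pH = 5.21.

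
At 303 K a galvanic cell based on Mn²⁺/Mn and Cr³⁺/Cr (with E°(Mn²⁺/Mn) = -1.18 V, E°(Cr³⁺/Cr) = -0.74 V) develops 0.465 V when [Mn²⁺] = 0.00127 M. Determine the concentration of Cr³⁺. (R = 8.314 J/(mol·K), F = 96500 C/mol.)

8 × 10^-4 M

From the Nernst equation, ln Q = nF(E° − E)/RT = 6×96500×(0.44 − 0.465)/(8.314×303) = -5.746, so Q = 0.00320.
With Q = [Mn²⁺]^3/[Cr³⁺]^2 and the known concentrations, [Cr³⁺]^2 in the denominator gives [Cr³⁺] = 8 × 10^-4 M.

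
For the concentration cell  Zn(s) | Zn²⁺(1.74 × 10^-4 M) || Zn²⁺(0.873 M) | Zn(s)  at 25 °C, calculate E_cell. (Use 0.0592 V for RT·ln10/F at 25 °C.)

0.11 V

Both half-cells are Zn²⁺/Zn, so E°_cell = 0. The concentrated side is the cathode; the cell reaction moves Zn²⁺ from high to low concentration with n = 2.
Q = [Zn²⁺]_dilute/[Zn²⁺]_conc = 1.74 × 10^-4/0.873 = 1.99 × 10^-4.
E = 0 − (0.0592/2) log Q = −(0.0592/2)(-3.700) = 0.1095 V.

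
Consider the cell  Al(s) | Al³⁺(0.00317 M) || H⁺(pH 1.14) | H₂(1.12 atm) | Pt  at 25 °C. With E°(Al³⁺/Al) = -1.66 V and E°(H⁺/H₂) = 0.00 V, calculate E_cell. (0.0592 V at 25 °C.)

1.64 V

The hydrogen couple is the cathode, so E°_cell = 1.66 V; n = 6.
[H⁺] = 10^(−1.14) = 0.072 M, and Q = [Al³⁺]^2·P(H₂)^3 / [H⁺]^6 = 97.7.
E = E° − (0.0592/6) log Q = 1.66 − (0.0592/6)(1.990) = 1.640 V.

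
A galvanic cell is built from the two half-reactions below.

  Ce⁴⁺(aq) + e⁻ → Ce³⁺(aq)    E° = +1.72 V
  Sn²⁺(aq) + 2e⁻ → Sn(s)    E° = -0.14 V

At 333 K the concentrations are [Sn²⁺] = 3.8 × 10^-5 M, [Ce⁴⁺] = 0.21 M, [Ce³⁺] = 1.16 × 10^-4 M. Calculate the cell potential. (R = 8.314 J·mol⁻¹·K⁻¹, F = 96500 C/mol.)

2.22 V

The Ce⁴⁺/Ce³⁺ couple has the higher reduction potential and acts as the cathode, so E°_cell = +1.72 − (-0.14) = 1.86 V.
Balancing electrons gives n = 2; the reaction quotient is Q = [Sn²⁺]·[Ce³⁺]^2/[Ce⁴⁺]^2 = 1.16 × 10^-11.
E = E° − (RT/nF) ln Q = 1.86 − (8.314×333)/(2×96500) × (-25.180) = 1.860 + 0.361 = 2.221 V.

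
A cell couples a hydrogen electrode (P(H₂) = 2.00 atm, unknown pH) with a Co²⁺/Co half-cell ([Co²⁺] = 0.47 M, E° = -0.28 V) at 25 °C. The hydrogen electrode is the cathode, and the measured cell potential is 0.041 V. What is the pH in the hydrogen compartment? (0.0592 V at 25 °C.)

E°_cell = 0.28 V and n = 2.
log Q = n(E° − E)/0.0592 = 2×(0.28 − 0.041)/0.0592 = 8.074.
With Q = [Co²⁺]·P(H₂) / [H⁺]^2, solving for [H⁺] gives log[H⁺] = -4.051, so pH = 4.05.

pH = 4.05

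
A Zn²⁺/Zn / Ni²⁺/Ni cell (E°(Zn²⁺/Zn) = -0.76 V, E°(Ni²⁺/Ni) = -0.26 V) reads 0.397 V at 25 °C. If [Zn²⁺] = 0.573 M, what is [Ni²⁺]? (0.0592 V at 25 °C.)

From the Nernst equation, log Q = n(E° − E)/0.0592 = 2(0.50 − 0.397)/0.0592 = 3.480, so Q = 3020.
With Q = [Zn²⁺]/[Ni²⁺] and the known concentrations, [Ni²⁺] in the denominator gives [Ni²⁺] = 1.9 × 10^-4 M.

1.9 × 10^-4 M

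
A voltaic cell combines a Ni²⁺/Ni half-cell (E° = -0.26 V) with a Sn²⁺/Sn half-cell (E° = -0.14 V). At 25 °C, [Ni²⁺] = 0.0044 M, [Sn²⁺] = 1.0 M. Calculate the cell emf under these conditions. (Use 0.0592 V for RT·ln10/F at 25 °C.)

0.190 V

The Sn²⁺/Sn couple has the higher reduction potential and acts as the cathode, so E°_cell = -0.14 − (-0.26) = 0.12 V.
Balancing electrons gives n = 2; the reaction quotient is Q = [Ni²⁺]/[Sn²⁺] = 0.00440.
At 25 °C, E = E° − (0.0592/n) log Q = 0.12 − (0.0592/2)(-2.357) = 0.120 + 0.070 = 0.190 V.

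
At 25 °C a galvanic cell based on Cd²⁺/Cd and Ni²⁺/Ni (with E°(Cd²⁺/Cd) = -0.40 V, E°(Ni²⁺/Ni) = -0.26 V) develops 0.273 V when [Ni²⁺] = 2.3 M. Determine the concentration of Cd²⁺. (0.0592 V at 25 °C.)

From the Nernst equation, log Q = n(E° − E)/0.0592 = 2(0.14 − 0.273)/0.0592 = -4.493, so Q = 3.21 × 10^-5.
With Q = [Cd²⁺]/[Ni²⁺] and the known concentrations, [Cd²⁺] in the numerator gives [Cd²⁺] = 7.4 × 10^-5 M.

7.4 × 10^-5 M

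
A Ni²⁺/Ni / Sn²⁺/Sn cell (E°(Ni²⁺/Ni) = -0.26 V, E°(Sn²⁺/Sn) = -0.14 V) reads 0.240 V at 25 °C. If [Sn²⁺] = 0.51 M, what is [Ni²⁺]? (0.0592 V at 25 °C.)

4.5 × 10^-5 M

From the Nernst equation, log Q = n(E° − E)/0.0592 = 2(0.12 − 0.240)/0.0592 = -4.054, so Q = 8.83 × 10^-5.
With Q = [Ni²⁺]/[Sn²⁺] and the known concentrations, [Ni²⁺] in the numerator gives [Ni²⁺] = 4.5 × 10^-5 M.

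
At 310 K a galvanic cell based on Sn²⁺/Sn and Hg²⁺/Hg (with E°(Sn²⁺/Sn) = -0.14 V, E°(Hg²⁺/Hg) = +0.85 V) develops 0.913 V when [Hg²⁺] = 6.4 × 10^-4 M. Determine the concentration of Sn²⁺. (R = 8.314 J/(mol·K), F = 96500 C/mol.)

From the Nernst equation, ln Q = nF(E° − E)/RT = 2×96500×(0.99 − 0.913)/(8.314×310) = 5.766, so Q = 319.
With Q = [Sn²⁺]/[Hg²⁺] and the known concentrations, [Sn²⁺] in the numerator gives [Sn²⁺] = 0.2 M.

0.2 M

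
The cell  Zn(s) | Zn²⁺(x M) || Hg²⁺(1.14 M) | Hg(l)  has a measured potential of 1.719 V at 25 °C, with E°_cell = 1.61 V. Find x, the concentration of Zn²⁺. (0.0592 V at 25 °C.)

From the Nernst equation, log Q = n(E° − E)/0.0592 = 2(1.61 − 1.719)/0.0592 = -3.682, so Q = 2.08 × 10^-4.
With Q = [Zn²⁺]/[Hg²⁺] and the known concentrations, [Zn²⁺] in the numerator gives [Zn²⁺] = 2.4 × 10^-4 M.

2.4 × 10^-4 M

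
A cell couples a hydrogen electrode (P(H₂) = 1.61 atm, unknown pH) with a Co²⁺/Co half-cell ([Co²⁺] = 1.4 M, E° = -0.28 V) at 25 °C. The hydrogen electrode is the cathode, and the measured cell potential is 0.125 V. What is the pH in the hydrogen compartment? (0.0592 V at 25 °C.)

E°_cell = 0.28 V and n = 2.
log Q = n(E° − E)/0.0592 = 2×(0.28 − 0.125)/0.0592 = 5.236.
With Q = [Co²⁺]·P(H₂) / [H⁺]^2, solving for [H⁺] gives log[H⁺] = -2.442, so pH = 2.44.

pH = 2.44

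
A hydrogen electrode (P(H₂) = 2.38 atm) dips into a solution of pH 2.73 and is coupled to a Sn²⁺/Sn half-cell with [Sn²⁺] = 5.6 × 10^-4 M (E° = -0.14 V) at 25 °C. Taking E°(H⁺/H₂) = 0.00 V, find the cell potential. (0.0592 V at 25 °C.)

The hydrogen couple is the cathode, so E°_cell = 0.14 V; n = 2.
[H⁺] = 10^(−2.73) = 0.0019 M, and Q = [Sn²⁺]·P(H₂) / [H⁺]^2 = 384.
E = E° − (0.0592/2) log Q = 0.14 − (0.0592/2)(2.585) = 0.063 V.

0.063 V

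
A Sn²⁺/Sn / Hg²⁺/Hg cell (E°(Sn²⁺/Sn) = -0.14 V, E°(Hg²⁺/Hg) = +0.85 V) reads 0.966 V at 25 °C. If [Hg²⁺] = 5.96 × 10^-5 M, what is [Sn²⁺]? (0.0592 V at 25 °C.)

From the Nernst equation, log Q = n(E° − E)/0.0592 = 2(0.99 − 0.966)/0.0592 = 0.811, so Q = 6.47.
With Q = [Sn²⁺]/[Hg²⁺] and the known concentrations, [Sn²⁺] in the numerator gives [Sn²⁺] = 3.9 × 10^-4 M.

3.9 × 10^-4 M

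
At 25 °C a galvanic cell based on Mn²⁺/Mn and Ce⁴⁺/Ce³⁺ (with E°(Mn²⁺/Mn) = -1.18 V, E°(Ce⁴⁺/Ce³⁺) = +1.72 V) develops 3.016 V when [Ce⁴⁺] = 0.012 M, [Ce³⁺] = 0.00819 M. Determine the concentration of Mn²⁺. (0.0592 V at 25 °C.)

From the Nernst equation, log Q = n(E° − E)/0.0592 = 2(2.90 − 3.016)/0.0592 = -3.919, so Q = 1.21 × 10^-4.
With Q = [Mn²⁺]·[Ce³⁺]^2/[Ce⁴⁺]^2 and the known concentrations, [Mn²⁺] in the numerator gives [Mn²⁺] = 2.6 × 10^-4 M.

2.6 × 10^-4 M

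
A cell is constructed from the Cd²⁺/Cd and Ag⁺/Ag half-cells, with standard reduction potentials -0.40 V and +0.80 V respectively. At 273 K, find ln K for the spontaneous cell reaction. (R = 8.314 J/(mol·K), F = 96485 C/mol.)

ln K = 102.0

E°_cell = +0.80 − (-0.40) = 1.20 V, with n = 2 electrons transferred.
At equilibrium E = 0, so the Nernst equation gives ln K = nFE°/RT = (2)(96485)(1.20)/((8.314)(273)) = 102.02.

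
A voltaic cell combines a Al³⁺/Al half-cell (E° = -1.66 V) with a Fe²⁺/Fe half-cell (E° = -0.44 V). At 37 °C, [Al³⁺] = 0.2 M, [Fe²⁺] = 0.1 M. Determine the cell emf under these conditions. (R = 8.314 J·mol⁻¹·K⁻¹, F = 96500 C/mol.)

1.20 V

The Fe²⁺/Fe couple has the higher reduction potential and acts as the cathode, so E°_cell = -0.44 − (-1.66) = 1.22 V.
Balancing electrons gives n = 6; the reaction quotient is Q = [Al³⁺]^2/[Fe²⁺]^3 = 40.0.
E = E° − (RT/nF) ln Q = 1.22 − (8.314×310)/(6×96500) × (3.689) = 1.220 − 0.016 = 1.204 V.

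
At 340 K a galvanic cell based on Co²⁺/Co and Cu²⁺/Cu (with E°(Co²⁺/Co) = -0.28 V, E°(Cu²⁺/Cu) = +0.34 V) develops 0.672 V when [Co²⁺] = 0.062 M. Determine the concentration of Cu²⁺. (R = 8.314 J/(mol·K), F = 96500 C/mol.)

2.2 M

From the Nernst equation, ln Q = nF(E° − E)/RT = 2×96500×(0.62 − 0.672)/(8.314×340) = -3.550, so Q = 0.0287.
With Q = [Co²⁺]/[Cu²⁺] and the known concentrations, [Cu²⁺] in the denominator gives [Cu²⁺] = 2.2 M.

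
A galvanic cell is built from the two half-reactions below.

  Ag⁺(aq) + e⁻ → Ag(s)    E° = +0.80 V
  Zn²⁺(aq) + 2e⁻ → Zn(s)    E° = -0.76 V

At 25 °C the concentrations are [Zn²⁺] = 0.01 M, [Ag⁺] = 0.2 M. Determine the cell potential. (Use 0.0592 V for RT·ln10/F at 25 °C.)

1.58 V

The Ag⁺/Ag couple has the higher reduction potential and acts as the cathode, so E°_cell = +0.80 − (-0.76) = 1.56 V.
Balancing electrons gives n = 2; the reaction quotient is Q = [Zn²⁺]/[Ag⁺]^2 = 0.250.
At 25 °C, E = E° − (0.0592/n) log Q = 1.56 − (0.0592/2)(-0.602) = 1.560 + 0.018 = 1.578 V.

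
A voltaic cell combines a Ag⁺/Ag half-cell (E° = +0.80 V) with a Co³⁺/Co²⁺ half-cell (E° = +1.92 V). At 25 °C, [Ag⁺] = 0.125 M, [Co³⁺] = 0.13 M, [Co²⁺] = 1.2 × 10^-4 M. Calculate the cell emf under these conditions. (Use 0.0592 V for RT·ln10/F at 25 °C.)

The Co³⁺/Co²⁺ couple has the higher reduction potential and acts as the cathode, so E°_cell = +1.92 − (+0.80) = 1.12 V.
Balancing electrons gives n = 1; the reaction quotient is Q = [Ag⁺]·[Co²⁺]/[Co³⁺] = 1.15 × 10^-4.
At 25 °C, E = E° − (0.0592/n) log Q = 1.12 − (0.0592/1)(-3.938) = 1.120 + 0.233 = 1.353 V.

1.35 V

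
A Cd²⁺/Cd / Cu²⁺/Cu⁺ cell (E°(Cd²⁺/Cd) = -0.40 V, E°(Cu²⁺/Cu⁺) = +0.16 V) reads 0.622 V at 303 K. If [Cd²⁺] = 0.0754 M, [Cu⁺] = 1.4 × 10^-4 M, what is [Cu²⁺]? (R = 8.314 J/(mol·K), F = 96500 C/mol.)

4.1 × 10^-4 M

From the Nernst equation, ln Q = nF(E° − E)/RT = 2×96500×(0.56 − 0.622)/(8.314×303) = -4.750, so Q = 0.00865.
With Q = [Cd²⁺]·[Cu⁺]^2/[Cu²⁺]^2 and the known concentrations, [Cu²⁺]^2 in the denominator gives [Cu²⁺] = 4.1 × 10^-4 M.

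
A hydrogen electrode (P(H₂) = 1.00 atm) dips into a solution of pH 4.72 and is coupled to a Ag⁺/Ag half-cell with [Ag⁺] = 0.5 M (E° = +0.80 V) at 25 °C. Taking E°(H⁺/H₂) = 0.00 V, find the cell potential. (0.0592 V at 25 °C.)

1.06 V

The Ag⁺/Ag couple is the cathode, so E°_cell = 0.80 V; n = 2.
[H⁺] = 10^(−4.72) = 1.9 × 10^-5 M, and Q = [H⁺]^2 / ([Ag⁺]^2·P(H₂)) = 1.45 × 10^-9.
E = E° − (0.0592/2) log Q = 0.80 − (0.0592/2)(-8.838) = 1.062 V.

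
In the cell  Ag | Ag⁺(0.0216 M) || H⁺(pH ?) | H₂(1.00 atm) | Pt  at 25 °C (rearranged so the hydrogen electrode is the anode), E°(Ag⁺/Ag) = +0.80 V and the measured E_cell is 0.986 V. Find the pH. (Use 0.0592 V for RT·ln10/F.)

E°_cell = 0.80 V and n = 2.
log Q = n(E° − E)/0.0592 = 2×(0.80 − 0.986)/0.0592 = -6.284.
With Q = [H⁺]^2 / ([Ag⁺]^2·P(H₂)), solving for [H⁺] gives log[H⁺] = -4.807, so pH = 4.81.

pH = 4.81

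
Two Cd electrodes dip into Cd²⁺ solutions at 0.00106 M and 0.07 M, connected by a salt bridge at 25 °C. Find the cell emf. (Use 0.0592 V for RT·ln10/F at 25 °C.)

Both half-cells are Cd²⁺/Cd, so E°_cell = 0. The concentrated side is the cathode; the cell reaction moves Cd²⁺ from high to low concentration with n = 2.
Q = [Cd²⁺]_dilute/[Cd²⁺]_conc = 0.00106/0.07 = 0.0151.
E = 0 − (0.0592/2) log Q = −(0.0592/2)(-1.820) = 0.0539 V.

0.054 V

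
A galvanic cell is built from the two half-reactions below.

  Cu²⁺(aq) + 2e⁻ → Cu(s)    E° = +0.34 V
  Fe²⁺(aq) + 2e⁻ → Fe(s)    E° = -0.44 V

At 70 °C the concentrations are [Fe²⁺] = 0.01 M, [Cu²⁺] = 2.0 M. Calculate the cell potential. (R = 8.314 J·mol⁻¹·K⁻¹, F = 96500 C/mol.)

The Cu²⁺/Cu couple has the higher reduction potential and acts as the cathode, so E°_cell = +0.34 − (-0.44) = 0.78 V.
Balancing electrons gives n = 2; the reaction quotient is Q = [Fe²⁺]/[Cu²⁺] = 0.00500.
E = E° − (RT/nF) ln Q = 0.78 − (8.314×343)/(2×96500) × (-5.298) = 0.780 + 0.078 = 0.858 V.

0.858 V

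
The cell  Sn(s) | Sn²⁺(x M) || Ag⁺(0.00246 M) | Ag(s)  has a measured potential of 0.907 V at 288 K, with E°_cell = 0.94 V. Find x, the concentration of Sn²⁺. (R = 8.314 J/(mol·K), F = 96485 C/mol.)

8.6 × 10^-5 M

From the Nernst equation, ln Q = nF(E° − E)/RT = 2×96485×(0.94 − 0.907)/(8.314×288) = 2.660, so Q = 14.3.
With Q = [Sn²⁺]/[Ag⁺]^2 and the known concentrations, [Sn²⁺] in the numerator gives [Sn²⁺] = 8.6 × 10^-5 M.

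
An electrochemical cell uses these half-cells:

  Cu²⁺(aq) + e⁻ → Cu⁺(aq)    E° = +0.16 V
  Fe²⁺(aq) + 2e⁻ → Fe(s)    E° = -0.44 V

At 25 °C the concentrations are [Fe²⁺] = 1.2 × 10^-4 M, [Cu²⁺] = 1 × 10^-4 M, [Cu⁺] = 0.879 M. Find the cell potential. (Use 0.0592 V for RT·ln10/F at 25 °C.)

The Cu²⁺/Cu⁺ couple has the higher reduction potential and acts as the cathode, so E°_cell = +0.16 − (-0.44) = 0.60 V.
Balancing electrons gives n = 2; the reaction quotient is Q = [Fe²⁺]·[Cu⁺]^2/[Cu²⁺]^2 = 9270.
At 25 °C, E = E° − (0.0592/n) log Q = 0.60 − (0.0592/2)(3.967) = 0.600 − 0.117 = 0.483 V.

0.483 V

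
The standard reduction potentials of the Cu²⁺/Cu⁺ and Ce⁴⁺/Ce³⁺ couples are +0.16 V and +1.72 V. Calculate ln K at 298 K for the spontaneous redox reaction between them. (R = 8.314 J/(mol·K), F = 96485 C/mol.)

ln K = 60.8

E°_cell = +1.72 − (+0.16) = 1.56 V, with n = 1 electron transferred.
At equilibrium E = 0, so the Nernst equation gives ln K = nFE°/RT = (1)(96485)(1.56)/((8.314)(298)) = 60.75.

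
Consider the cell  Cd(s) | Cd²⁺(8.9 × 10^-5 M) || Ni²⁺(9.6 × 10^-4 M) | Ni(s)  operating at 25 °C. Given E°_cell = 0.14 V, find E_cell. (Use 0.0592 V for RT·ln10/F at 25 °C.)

Balancing electrons gives n = 2; the reaction quotient is Q = [Cd²⁺]/[Ni²⁺] = 0.0927.
At 25 °C, E = E° − (0.0592/n) log Q = 0.14 − (0.0592/2)(-1.033) = 0.140 + 0.031 = 0.171 V.

0.171 V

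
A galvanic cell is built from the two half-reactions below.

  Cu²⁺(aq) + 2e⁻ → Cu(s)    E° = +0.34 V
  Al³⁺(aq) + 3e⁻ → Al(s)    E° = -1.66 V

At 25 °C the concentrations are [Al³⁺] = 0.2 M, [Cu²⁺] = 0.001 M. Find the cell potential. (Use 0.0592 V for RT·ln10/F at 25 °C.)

1.92 V

The Cu²⁺/Cu couple has the higher reduction potential and acts as the cathode, so E°_cell = +0.34 − (-1.66) = 2.00 V.
Balancing electrons gives n = 6; the reaction quotient is Q = [Al³⁺]^2/[Cu²⁺]^3 = 4 × 10^7.
At 25 °C, E = E° − (0.0592/n) log Q = 2.00 − (0.0592/6)(7.602) = 2.000 − 0.075 = 1.925 V.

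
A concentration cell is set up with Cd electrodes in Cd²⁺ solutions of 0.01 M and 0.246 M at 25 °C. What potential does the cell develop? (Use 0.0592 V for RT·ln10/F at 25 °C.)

Both half-cells are Cd²⁺/Cd, so E°_cell = 0. The concentrated side is the cathode; the cell reaction moves Cd²⁺ from high to low concentration with n = 2.
Q = [Cd²⁺]_dilute/[Cd²⁺]_conc = 0.01/0.246 = 0.0407.
E = 0 − (0.0592/2) log Q = −(0.0592/2)(-1.391) = 0.0412 V.

0.041 V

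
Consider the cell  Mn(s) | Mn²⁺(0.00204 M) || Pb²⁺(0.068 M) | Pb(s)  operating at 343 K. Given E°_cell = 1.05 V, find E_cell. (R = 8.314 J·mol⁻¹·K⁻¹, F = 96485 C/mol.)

Balancing electrons gives n = 2; the reaction quotient is Q = [Mn²⁺]/[Pb²⁺] = 0.0300.
E = E° − (RT/nF) ln Q = 1.05 − (8.314×343)/(2×96485) × (-3.507) = 1.050 + 0.052 = 1.102 V.

1.10 V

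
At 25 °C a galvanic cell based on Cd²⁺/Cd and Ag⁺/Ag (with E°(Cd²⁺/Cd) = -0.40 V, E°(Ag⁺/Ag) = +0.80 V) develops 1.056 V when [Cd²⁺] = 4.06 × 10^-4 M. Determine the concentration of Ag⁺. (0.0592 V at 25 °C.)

From the Nernst equation, log Q = n(E° − E)/0.0592 = 2(1.20 − 1.056)/0.0592 = 4.865, so Q = 7.33 × 10^4.
With Q = [Cd²⁺]/[Ag⁺]^2 and the known concentrations, [Ag⁺]^2 in the denominator gives [Ag⁺] = 7.4 × 10^-5 M.

7.4 × 10^-5 M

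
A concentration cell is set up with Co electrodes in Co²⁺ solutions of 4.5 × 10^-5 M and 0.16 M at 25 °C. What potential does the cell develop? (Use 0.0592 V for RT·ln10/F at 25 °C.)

Both half-cells are Co²⁺/Co, so E°_cell = 0. The concentrated side is the cathode; the cell reaction moves Co²⁺ from high to low concentration with n = 2.
Q = [Co²⁺]_dilute/[Co²⁺]_conc = 4.5 × 10^-5/0.16 = 2.81 × 10^-4.
E = 0 − (0.0592/2) log Q = −(0.0592/2)(-3.551) = 0.1051 V.

0.11 V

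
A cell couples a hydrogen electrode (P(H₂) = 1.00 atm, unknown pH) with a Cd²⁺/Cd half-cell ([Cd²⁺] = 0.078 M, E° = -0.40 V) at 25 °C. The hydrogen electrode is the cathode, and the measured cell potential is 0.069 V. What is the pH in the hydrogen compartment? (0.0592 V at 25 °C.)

E°_cell = 0.40 V and n = 2.
log Q = n(E° − E)/0.0592 = 2×(0.40 − 0.069)/0.0592 = 11.182.
With Q = [Cd²⁺]·P(H₂) / [H⁺]^2, solving for [H⁺] gives log[H⁺] = -6.145, so pH = 6.15.

pH = 6.15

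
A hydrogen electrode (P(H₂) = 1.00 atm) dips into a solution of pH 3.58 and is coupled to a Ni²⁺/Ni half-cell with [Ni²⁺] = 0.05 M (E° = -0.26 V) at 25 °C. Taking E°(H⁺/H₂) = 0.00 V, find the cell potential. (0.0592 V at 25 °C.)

0.087 V

The hydrogen couple is the cathode, so E°_cell = 0.26 V; n = 2.
[H⁺] = 10^(−3.58) = 2.6 × 10^-4 M, and Q = [Ni²⁺]·P(H₂) / [H⁺]^2 = 7.23 × 10^5.
E = E° − (0.0592/2) log Q = 0.26 − (0.0592/2)(5.859) = 0.087 V.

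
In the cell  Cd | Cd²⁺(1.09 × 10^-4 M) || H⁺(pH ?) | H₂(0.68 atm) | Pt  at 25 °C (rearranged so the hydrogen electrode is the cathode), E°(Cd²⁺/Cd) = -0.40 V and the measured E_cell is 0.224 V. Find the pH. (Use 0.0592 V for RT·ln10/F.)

pH = 5.04

E°_cell = 0.40 V and n = 2.
log Q = n(E° − E)/0.0592 = 2×(0.40 − 0.224)/0.0592 = 5.946.
With Q = [Cd²⁺]·P(H₂) / [H⁺]^2, solving for [H⁺] gives log[H⁺] = -5.038, so pH = 5.04.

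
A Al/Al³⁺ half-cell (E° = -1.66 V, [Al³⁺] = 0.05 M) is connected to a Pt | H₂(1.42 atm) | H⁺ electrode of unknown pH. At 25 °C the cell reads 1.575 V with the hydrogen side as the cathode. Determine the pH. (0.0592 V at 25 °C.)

pH = 1.79

E°_cell = 1.66 V and n = 6.
log Q = n(E° − E)/0.0592 = 6×(1.66 − 1.575)/0.0592 = 8.615.
With Q = [Al³⁺]^2·P(H₂)^3 / [H⁺]^6, solving for [H⁺] gives log[H⁺] = -1.793, so pH = 1.79.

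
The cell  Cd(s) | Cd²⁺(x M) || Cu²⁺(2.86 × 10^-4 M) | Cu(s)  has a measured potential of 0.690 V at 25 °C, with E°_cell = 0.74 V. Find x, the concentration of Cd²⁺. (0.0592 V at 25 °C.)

0.014 M

From the Nernst equation, log Q = n(E° − E)/0.0592 = 2(0.74 − 0.690)/0.0592 = 1.689, so Q = 48.9.
With Q = [Cd²⁺]/[Cu²⁺] and the known concentrations, [Cd²⁺] in the numerator gives [Cd²⁺] = 0.014 M.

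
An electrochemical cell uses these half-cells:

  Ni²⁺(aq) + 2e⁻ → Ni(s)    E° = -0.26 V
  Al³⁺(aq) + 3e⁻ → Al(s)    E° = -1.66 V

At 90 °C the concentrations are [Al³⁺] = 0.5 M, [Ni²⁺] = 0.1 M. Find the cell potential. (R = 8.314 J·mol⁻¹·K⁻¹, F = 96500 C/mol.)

The Ni²⁺/Ni couple has the higher reduction potential and acts as the cathode, so E°_cell = -0.26 − (-1.66) = 1.40 V.
Balancing electrons gives n = 6; the reaction quotient is Q = [Al³⁺]^2/[Ni²⁺]^3 = 250.
E = E° − (RT/nF) ln Q = 1.40 − (8.314×363)/(6×96500) × (5.521) = 1.400 − 0.029 = 1.371 V.

1.37 V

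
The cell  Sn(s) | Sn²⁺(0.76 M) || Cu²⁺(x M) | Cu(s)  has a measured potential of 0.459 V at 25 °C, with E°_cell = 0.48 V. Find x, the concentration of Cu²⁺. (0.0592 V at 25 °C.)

0.15 M

From the Nernst equation, log Q = n(E° − E)/0.0592 = 2(0.48 − 0.459)/0.0592 = 0.709, so Q = 5.12.
With Q = [Sn²⁺]/[Cu²⁺] and the known concentrations, [Cu²⁺] in the denominator gives [Cu²⁺] = 0.15 M.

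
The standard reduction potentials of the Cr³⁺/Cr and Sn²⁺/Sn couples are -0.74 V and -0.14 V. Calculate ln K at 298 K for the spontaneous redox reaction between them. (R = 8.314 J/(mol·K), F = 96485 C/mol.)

ln K = 140.2

E°_cell = -0.14 − (-0.74) = 0.60 V, with n = 6 electrons transferred.
At equilibrium E = 0, so the Nernst equation gives ln K = nFE°/RT = (6)(96485)(0.60)/((8.314)(298)) = 140.20.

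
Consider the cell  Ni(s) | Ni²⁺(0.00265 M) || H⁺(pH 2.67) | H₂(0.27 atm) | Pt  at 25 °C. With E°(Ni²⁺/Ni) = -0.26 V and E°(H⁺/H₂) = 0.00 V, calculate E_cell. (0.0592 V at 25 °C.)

0.20 V

The hydrogen couple is the cathode, so E°_cell = 0.26 V; n = 2.
[H⁺] = 10^(−2.67) = 0.0021 M, and Q = [Ni²⁺]·P(H₂) / [H⁺]^2 = 157.
E = E° − (0.0592/2) log Q = 0.26 − (0.0592/2)(2.195) = 0.195 V.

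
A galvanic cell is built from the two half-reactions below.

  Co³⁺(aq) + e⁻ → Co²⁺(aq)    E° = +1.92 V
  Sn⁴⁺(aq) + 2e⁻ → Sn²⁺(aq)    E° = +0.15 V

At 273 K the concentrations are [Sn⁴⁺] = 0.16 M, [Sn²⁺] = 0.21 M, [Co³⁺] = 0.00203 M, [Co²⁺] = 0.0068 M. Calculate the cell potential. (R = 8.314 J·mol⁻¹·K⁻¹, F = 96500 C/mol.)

The Co³⁺/Co²⁺ couple has the higher reduction potential and acts as the cathode, so E°_cell = +1.92 − (+0.15) = 1.77 V.
Balancing electrons gives n = 2; the reaction quotient is Q = [Sn⁴⁺]·[Co²⁺]^2/([Sn²⁺]·[Co³⁺]^2) = 8.55.
E = E° − (RT/nF) ln Q = 1.77 − (8.314×273)/(2×96500) × (2.146) = 1.770 − 0.025 = 1.745 V.

1.74 V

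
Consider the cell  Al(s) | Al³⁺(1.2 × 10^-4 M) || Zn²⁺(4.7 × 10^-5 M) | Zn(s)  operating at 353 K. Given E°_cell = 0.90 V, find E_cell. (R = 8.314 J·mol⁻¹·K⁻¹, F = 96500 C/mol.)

Balancing electrons gives n = 6; the reaction quotient is Q = [Al³⁺]^2/[Zn²⁺]^3 = 1.39 × 10^5.
E = E° − (RT/nF) ln Q = 0.90 − (8.314×353)/(6×96500) × (11.840) = 0.900 − 0.060 = 0.840 V.

0.840 V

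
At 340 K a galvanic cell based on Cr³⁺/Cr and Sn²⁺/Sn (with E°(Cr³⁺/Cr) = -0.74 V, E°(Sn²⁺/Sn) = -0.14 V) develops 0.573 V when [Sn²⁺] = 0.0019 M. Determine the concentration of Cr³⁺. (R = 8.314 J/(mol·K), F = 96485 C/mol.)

From the Nernst equation, ln Q = nF(E° − E)/RT = 6×96485×(0.60 − 0.573)/(8.314×340) = 5.530, so Q = 252.
With Q = [Cr³⁺]^2/[Sn²⁺]^3 and the known concentrations, [Cr³⁺]^2 in the numerator gives [Cr³⁺] = 0.0013 M.

0.0013 M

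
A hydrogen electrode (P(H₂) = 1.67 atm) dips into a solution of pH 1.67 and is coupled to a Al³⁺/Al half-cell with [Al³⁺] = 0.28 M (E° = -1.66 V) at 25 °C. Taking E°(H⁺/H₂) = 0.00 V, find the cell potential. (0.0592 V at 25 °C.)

The hydrogen couple is the cathode, so E°_cell = 1.66 V; n = 6.
[H⁺] = 10^(−1.67) = 0.021 M, and Q = [Al³⁺]^2·P(H₂)^3 / [H⁺]^6 = 3.82 × 10^9.
E = E° − (0.0592/6) log Q = 1.66 − (0.0592/6)(9.582) = 1.565 V.

1.57 V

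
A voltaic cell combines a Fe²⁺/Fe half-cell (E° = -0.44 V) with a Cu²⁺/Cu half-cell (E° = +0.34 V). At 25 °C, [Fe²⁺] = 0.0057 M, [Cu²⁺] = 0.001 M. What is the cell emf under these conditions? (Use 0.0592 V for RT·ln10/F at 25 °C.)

0.758 V

The Cu²⁺/Cu couple has the higher reduction potential and acts as the cathode, so E°_cell = +0.34 − (-0.44) = 0.78 V.
Balancing electrons gives n = 2; the reaction quotient is Q = [Fe²⁺]/[Cu²⁺] = 5.70.
At 25 °C, E = E° − (0.0592/n) log Q = 0.78 − (0.0592/2)(0.756) = 0.780 − 0.022 = 0.758 V.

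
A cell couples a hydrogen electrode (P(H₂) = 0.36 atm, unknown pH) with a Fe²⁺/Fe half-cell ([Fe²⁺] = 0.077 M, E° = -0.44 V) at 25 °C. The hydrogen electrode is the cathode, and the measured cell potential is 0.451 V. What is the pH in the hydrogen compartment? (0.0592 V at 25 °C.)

pH = 0.59

E°_cell = 0.44 V and n = 2.
log Q = n(E° − E)/0.0592 = 2×(0.44 − 0.451)/0.0592 = -0.372.
With Q = [Fe²⁺]·P(H₂) / [H⁺]^2, solving for [H⁺] gives log[H⁺] = -0.593, so pH = 0.59.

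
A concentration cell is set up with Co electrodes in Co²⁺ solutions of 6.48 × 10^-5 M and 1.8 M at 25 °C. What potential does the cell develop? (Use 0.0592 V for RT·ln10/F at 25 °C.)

0.13 V

Both half-cells are Co²⁺/Co, so E°_cell = 0. The concentrated side is the cathode; the cell reaction moves Co²⁺ from high to low concentration with n = 2.
Q = [Co²⁺]_dilute/[Co²⁺]_conc = 6.48 × 10^-5/1.8 = 3.6 × 10^-5.
E = 0 − (0.0592/2) log Q = −(0.0592/2)(-4.444) = 0.1315 V.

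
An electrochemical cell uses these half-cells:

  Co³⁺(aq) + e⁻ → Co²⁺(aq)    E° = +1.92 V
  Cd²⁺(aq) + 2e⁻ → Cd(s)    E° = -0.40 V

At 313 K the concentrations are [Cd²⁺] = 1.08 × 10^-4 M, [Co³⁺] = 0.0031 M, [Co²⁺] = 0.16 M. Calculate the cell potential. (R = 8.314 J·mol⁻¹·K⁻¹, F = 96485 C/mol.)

2.34 V

The Co³⁺/Co²⁺ couple has the higher reduction potential and acts as the cathode, so E°_cell = +1.92 − (-0.40) = 2.32 V.
Balancing electrons gives n = 2; the reaction quotient is Q = [Cd²⁺]·[Co²⁺]^2/[Co³⁺]^2 = 0.288.
E = E° − (RT/nF) ln Q = 2.32 − (8.314×313)/(2×96485) × (-1.246) = 2.320 + 0.017 = 2.337 V.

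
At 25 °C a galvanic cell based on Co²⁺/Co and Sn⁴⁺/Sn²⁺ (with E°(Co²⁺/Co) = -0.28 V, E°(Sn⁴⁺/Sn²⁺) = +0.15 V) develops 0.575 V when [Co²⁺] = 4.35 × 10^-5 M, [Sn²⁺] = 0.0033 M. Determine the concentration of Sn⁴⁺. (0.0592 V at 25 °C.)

0.011 M

From the Nernst equation, log Q = n(E° − E)/0.0592 = 2(0.43 − 0.575)/0.0592 = -4.899, so Q = 1.26 × 10^-5.
With Q = [Co²⁺]·[Sn²⁺]/[Sn⁴⁺] and the known concentrations, [Sn⁴⁺] in the denominator gives [Sn⁴⁺] = 0.011 M.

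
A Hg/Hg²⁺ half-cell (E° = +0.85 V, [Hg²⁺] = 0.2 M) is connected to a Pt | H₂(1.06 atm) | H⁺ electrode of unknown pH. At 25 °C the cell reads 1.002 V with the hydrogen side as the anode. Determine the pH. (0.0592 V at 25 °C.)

pH = 2.90

E°_cell = 0.85 V and n = 2.
log Q = n(E° − E)/0.0592 = 2×(0.85 − 1.002)/0.0592 = -5.135.
With Q = [H⁺]^2 / ([Hg²⁺]·P(H₂)), solving for [H⁺] gives log[H⁺] = -2.904, so pH = 2.90.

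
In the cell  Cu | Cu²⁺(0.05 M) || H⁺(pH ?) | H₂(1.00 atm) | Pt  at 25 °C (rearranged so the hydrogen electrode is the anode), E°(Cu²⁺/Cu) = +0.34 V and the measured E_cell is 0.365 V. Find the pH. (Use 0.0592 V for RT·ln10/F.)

pH = 1.07

E°_cell = 0.34 V and n = 2.
log Q = n(E° − E)/0.0592 = 2×(0.34 − 0.365)/0.0592 = -0.845.
With Q = [H⁺]^2 / ([Cu²⁺]·P(H₂)), solving for [H⁺] gives log[H⁺] = -1.073, so pH = 1.07.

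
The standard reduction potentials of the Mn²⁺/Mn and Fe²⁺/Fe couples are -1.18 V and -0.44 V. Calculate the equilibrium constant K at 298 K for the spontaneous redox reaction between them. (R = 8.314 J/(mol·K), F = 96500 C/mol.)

E°_cell = -0.44 − (-1.18) = 0.74 V, with n = 2 electrons transferred.
At equilibrium E = 0, so the Nernst equation gives ln K = nFE°/RT = (2)(96500)(0.74)/((8.314)(298)) = 57.65.
K = e^57.65 = 1.1 × 10^25.

1.1 × 10^25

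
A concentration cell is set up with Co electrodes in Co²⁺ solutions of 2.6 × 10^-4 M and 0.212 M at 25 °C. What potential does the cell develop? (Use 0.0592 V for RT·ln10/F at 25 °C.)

Both half-cells are Co²⁺/Co, so E°_cell = 0. The concentrated side is the cathode; the cell reaction moves Co²⁺ from high to low concentration with n = 2.
Q = [Co²⁺]_dilute/[Co²⁺]_conc = 2.6 × 10^-4/0.212 = 0.00123.
E = 0 − (0.0592/2) log Q = −(0.0592/2)(-2.911) = 0.0862 V.

0.086 V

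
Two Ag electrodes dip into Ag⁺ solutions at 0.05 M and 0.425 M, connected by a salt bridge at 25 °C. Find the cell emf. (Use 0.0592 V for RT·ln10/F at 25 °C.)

0.055 V

Both half-cells are Ag⁺/Ag, so E°_cell = 0. The concentrated side is the cathode; the cell reaction moves Ag⁺ from high to low concentration with n = 1.
Q = [Ag⁺]_dilute/[Ag⁺]_conc = 0.05/0.425 = 0.118.
E = 0 − (0.0592/1) log Q = −(0.0592/1)(-0.929) = 0.0550 V.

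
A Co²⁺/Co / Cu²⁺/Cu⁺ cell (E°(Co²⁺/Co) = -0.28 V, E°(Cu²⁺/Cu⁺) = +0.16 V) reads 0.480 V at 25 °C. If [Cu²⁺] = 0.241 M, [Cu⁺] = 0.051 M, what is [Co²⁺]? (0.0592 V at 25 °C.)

From the Nernst equation, log Q = n(E° − E)/0.0592 = 2(0.44 − 0.480)/0.0592 = -1.351, so Q = 0.0445.
With Q = [Co²⁺]·[Cu⁺]^2/[Cu²⁺]^2 and the known concentrations, [Co²⁺] in the numerator gives [Co²⁺] = 0.99 M.

0.99 M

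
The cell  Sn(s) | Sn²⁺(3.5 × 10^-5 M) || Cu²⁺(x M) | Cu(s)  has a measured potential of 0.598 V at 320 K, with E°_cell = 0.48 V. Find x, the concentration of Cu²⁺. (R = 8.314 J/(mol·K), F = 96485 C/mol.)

0.18 M

From the Nernst equation, ln Q = nF(E° − E)/RT = 2×96485×(0.48 − 0.598)/(8.314×320) = -8.559, so Q = 1.92 × 10^-4.
With Q = [Sn²⁺]/[Cu²⁺] and the known concentrations, [Cu²⁺] in the denominator gives [Cu²⁺] = 0.18 M.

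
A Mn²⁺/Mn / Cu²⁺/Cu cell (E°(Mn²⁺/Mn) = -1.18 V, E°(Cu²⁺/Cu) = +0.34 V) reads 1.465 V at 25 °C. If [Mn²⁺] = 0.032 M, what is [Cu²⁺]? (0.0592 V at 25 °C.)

From the Nernst equation, log Q = n(E° − E)/0.0592 = 2(1.52 − 1.465)/0.0592 = 1.858, so Q = 72.1.
With Q = [Mn²⁺]/[Cu²⁺] and the known concentrations, [Cu²⁺] in the denominator gives [Cu²⁺] = 4.4 × 10^-4 M.

4.4 × 10^-4 M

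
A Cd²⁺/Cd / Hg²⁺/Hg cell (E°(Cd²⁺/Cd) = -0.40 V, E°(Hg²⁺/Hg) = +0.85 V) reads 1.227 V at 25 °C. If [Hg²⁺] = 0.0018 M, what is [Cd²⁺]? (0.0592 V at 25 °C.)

From the Nernst equation, log Q = n(E° − E)/0.0592 = 2(1.25 − 1.227)/0.0592 = 0.777, so Q = 5.98.
With Q = [Cd²⁺]/[Hg²⁺] and the known concentrations, [Cd²⁺] in the numerator gives [Cd²⁺] = 0.011 M.

0.011 M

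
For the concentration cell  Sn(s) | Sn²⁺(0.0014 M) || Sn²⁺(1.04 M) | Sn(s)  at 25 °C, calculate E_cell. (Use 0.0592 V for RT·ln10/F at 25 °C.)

Both half-cells are Sn²⁺/Sn, so E°_cell = 0. The concentrated side is the cathode; the cell reaction moves Sn²⁺ from high to low concentration with n = 2.
Q = [Sn²⁺]_dilute/[Sn²⁺]_conc = 0.0014/1.04 = 0.00135.
E = 0 − (0.0592/2) log Q = −(0.0592/2)(-2.871) = 0.0850 V.

0.085 V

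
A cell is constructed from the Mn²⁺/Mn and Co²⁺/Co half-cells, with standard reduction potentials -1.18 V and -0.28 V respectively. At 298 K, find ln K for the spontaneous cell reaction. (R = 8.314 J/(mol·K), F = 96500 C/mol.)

E°_cell = -0.28 − (-1.18) = 0.90 V, with n = 2 electrons transferred.
At equilibrium E = 0, so the Nernst equation gives ln K = nFE°/RT = (2)(96500)(0.90)/((8.314)(298)) = 70.11.

ln K = 70.1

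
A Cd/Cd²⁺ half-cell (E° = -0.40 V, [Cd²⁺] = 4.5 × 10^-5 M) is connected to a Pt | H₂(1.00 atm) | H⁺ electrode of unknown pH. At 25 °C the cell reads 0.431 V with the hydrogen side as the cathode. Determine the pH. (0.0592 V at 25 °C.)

pH = 1.65

E°_cell = 0.40 V and n = 2.
log Q = n(E° − E)/0.0592 = 2×(0.40 − 0.431)/0.0592 = -1.047.
With Q = [Cd²⁺]·P(H₂) / [H⁺]^2, solving for [H⁺] gives log[H⁺] = -1.650, so pH = 1.65.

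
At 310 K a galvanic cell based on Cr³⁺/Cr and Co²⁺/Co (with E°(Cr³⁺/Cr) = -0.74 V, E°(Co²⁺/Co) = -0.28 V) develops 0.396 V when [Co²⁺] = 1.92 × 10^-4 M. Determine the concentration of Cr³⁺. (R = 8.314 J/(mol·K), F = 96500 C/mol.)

From the Nernst equation, ln Q = nF(E° − E)/RT = 6×96500×(0.46 − 0.396)/(8.314×310) = 14.378, so Q = 1.75 × 10^6.
With Q = [Cr³⁺]^2/[Co²⁺]^3 and the known concentrations, [Cr³⁺]^2 in the numerator gives [Cr³⁺] = 0.0035 M.

0.0035 M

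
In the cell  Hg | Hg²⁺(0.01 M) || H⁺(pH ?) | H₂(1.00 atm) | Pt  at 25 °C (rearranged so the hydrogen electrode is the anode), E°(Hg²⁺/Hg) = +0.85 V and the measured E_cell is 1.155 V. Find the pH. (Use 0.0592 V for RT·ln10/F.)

pH = 6.15

E°_cell = 0.85 V and n = 2.
log Q = n(E° − E)/0.0592 = 2×(0.85 − 1.155)/0.0592 = -10.304.
With Q = [H⁺]^2 / ([Hg²⁺]·P(H₂)), solving for [H⁺] gives log[H⁺] = -6.152, so pH = 6.15.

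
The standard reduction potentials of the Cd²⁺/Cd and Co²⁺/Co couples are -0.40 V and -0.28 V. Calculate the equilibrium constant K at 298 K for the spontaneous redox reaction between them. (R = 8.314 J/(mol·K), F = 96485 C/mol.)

E°_cell = -0.28 − (-0.40) = 0.12 V, with n = 2 electrons transferred.
At equilibrium E = 0, so the Nernst equation gives ln K = nFE°/RT = (2)(96485)(0.12)/((8.314)(298)) = 9.35.
K = e^9.35 = 1.1 × 10^4.

1.1 × 10^4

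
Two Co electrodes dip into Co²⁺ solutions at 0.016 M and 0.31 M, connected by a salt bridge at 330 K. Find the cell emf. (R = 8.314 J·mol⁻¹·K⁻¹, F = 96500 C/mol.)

0.042 V

Both half-cells are Co²⁺/Co, so E°_cell = 0. The concentrated side is the cathode; the cell reaction moves Co²⁺ from high to low concentration with n = 2.
Q = [Co²⁺]_dilute/[Co²⁺]_conc = 0.016/0.31 = 0.0516.
E = 0 − (RT/nF) ln Q = −((8.314×330)/(2×96500))(-2.964) = 0.0421 V.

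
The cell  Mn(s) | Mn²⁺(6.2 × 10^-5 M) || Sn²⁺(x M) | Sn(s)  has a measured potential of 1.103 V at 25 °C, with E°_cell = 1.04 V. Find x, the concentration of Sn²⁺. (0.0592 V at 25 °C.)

0.0083 M

From the Nernst equation, log Q = n(E° − E)/0.0592 = 2(1.04 − 1.103)/0.0592 = -2.128, so Q = 0.00744.
With Q = [Mn²⁺]/[Sn²⁺] and the known concentrations, [Sn²⁺] in the denominator gives [Sn²⁺] = 0.0083 M.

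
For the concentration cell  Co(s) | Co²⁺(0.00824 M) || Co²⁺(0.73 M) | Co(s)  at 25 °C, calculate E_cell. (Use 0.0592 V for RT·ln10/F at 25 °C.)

Both half-cells are Co²⁺/Co, so E°_cell = 0. The concentrated side is the cathode; the cell reaction moves Co²⁺ from high to low concentration with n = 2.
Q = [Co²⁺]_dilute/[Co²⁺]_conc = 0.00824/0.73 = 0.0113.
E = 0 − (0.0592/2) log Q = −(0.0592/2)(-1.947) = 0.0576 V.

0.058 V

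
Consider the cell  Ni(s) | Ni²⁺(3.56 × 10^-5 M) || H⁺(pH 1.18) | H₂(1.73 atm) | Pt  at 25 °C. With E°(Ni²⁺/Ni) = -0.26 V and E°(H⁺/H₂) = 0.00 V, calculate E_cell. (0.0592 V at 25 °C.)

0.31 V

The hydrogen couple is the cathode, so E°_cell = 0.26 V; n = 2.
[H⁺] = 10^(−1.18) = 0.066 M, and Q = [Ni²⁺]·P(H₂) / [H⁺]^2 = 0.0141.
E = E° − (0.0592/2) log Q = 0.26 − (0.0592/2)(-1.851) = 0.315 V.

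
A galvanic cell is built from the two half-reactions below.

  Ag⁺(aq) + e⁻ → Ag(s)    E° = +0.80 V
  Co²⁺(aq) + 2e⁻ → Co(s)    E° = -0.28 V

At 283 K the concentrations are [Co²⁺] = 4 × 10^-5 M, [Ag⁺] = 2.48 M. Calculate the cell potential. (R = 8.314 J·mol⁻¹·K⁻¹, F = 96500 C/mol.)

The Ag⁺/Ag couple has the higher reduction potential and acts as the cathode, so E°_cell = +0.80 − (-0.28) = 1.08 V.
Balancing electrons gives n = 2; the reaction quotient is Q = [Co²⁺]/[Ag⁺]^2 = 6.5 × 10^-6.
E = E° − (RT/nF) ln Q = 1.08 − (8.314×283)/(2×96500) × (-11.943) = 1.080 + 0.146 = 1.226 V.

1.23 V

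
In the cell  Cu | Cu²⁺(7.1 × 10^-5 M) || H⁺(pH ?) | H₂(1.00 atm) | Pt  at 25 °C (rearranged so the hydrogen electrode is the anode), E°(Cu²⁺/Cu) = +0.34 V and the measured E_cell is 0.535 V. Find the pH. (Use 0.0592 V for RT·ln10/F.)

E°_cell = 0.34 V and n = 2.
log Q = n(E° − E)/0.0592 = 2×(0.34 − 0.535)/0.0592 = -6.588.
With Q = [H⁺]^2 / ([Cu²⁺]·P(H₂)), solving for [H⁺] gives log[H⁺] = -5.368, so pH = 5.37.

pH = 5.37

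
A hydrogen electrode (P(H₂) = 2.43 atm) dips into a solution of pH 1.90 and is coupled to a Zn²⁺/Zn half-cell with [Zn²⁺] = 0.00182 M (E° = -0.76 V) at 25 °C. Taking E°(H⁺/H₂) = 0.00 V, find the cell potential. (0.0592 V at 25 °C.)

The hydrogen couple is the cathode, so E°_cell = 0.76 V; n = 2.
[H⁺] = 10^(−1.90) = 0.013 M, and Q = [Zn²⁺]·P(H₂) / [H⁺]^2 = 27.9.
E = E° − (0.0592/2) log Q = 0.76 − (0.0592/2)(1.446) = 0.717 V.

0.72 V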